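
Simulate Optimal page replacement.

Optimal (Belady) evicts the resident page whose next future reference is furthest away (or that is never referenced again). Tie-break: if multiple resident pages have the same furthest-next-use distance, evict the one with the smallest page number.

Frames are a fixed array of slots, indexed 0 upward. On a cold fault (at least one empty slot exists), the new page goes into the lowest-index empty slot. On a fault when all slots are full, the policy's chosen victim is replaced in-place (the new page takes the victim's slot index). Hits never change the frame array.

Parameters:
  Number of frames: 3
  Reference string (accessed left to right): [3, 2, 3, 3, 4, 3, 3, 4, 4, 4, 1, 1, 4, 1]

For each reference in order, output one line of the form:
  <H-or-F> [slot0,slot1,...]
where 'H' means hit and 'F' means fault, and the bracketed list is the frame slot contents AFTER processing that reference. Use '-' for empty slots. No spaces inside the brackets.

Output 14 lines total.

F [3,-,-]
F [3,2,-]
H [3,2,-]
H [3,2,-]
F [3,2,4]
H [3,2,4]
H [3,2,4]
H [3,2,4]
H [3,2,4]
H [3,2,4]
F [3,1,4]
H [3,1,4]
H [3,1,4]
H [3,1,4]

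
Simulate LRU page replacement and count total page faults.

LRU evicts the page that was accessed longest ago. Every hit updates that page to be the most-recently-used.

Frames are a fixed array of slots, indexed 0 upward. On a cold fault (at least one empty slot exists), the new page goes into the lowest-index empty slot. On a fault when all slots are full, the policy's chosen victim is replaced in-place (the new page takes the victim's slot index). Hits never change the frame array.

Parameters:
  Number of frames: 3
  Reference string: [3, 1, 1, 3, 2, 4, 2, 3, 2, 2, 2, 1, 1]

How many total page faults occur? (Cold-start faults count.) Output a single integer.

Answer: 5

Derivation:
Step 0: ref 3 → FAULT, frames=[3,-,-]
Step 1: ref 1 → FAULT, frames=[3,1,-]
Step 2: ref 1 → HIT, frames=[3,1,-]
Step 3: ref 3 → HIT, frames=[3,1,-]
Step 4: ref 2 → FAULT, frames=[3,1,2]
Step 5: ref 4 → FAULT (evict 1), frames=[3,4,2]
Step 6: ref 2 → HIT, frames=[3,4,2]
Step 7: ref 3 → HIT, frames=[3,4,2]
Step 8: ref 2 → HIT, frames=[3,4,2]
Step 9: ref 2 → HIT, frames=[3,4,2]
Step 10: ref 2 → HIT, frames=[3,4,2]
Step 11: ref 1 → FAULT (evict 4), frames=[3,1,2]
Step 12: ref 1 → HIT, frames=[3,1,2]
Total faults: 5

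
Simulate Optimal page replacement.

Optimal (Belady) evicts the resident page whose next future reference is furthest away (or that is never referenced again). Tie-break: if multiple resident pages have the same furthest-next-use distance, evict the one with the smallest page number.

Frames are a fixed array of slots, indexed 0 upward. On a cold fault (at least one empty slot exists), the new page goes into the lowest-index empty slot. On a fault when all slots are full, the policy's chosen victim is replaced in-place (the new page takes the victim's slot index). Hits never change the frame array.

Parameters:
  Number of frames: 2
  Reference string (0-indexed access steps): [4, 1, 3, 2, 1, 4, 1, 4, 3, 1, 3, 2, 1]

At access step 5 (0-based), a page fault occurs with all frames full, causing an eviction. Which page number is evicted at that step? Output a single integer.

Answer: 2

Derivation:
Step 0: ref 4 -> FAULT, frames=[4,-]
Step 1: ref 1 -> FAULT, frames=[4,1]
Step 2: ref 3 -> FAULT, evict 4, frames=[3,1]
Step 3: ref 2 -> FAULT, evict 3, frames=[2,1]
Step 4: ref 1 -> HIT, frames=[2,1]
Step 5: ref 4 -> FAULT, evict 2, frames=[4,1]
At step 5: evicted page 2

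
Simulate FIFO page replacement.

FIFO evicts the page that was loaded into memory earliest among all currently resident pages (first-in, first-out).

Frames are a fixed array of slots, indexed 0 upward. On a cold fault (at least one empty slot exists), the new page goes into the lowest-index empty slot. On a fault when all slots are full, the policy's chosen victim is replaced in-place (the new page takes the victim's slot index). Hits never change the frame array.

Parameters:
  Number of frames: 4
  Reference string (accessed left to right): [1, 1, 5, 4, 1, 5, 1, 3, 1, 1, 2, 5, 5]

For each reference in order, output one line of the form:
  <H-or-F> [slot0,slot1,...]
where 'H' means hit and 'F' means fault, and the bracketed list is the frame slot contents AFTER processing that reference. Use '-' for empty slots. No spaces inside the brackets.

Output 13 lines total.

F [1,-,-,-]
H [1,-,-,-]
F [1,5,-,-]
F [1,5,4,-]
H [1,5,4,-]
H [1,5,4,-]
H [1,5,4,-]
F [1,5,4,3]
H [1,5,4,3]
H [1,5,4,3]
F [2,5,4,3]
H [2,5,4,3]
H [2,5,4,3]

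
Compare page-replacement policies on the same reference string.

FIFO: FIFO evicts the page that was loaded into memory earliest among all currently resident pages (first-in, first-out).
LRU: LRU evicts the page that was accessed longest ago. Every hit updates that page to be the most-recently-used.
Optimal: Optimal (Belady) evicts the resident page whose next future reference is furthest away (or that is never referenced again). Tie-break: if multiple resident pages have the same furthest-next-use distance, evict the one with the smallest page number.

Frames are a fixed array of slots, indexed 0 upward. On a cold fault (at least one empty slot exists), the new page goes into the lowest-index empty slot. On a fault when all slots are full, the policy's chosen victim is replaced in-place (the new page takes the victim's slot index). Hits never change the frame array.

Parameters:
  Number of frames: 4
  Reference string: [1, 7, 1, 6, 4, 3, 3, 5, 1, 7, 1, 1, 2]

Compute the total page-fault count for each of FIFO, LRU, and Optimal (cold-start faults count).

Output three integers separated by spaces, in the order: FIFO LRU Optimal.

Answer: 9 9 7

Derivation:
--- FIFO ---
  step 0: ref 1 -> FAULT, frames=[1,-,-,-] (faults so far: 1)
  step 1: ref 7 -> FAULT, frames=[1,7,-,-] (faults so far: 2)
  step 2: ref 1 -> HIT, frames=[1,7,-,-] (faults so far: 2)
  step 3: ref 6 -> FAULT, frames=[1,7,6,-] (faults so far: 3)
  step 4: ref 4 -> FAULT, frames=[1,7,6,4] (faults so far: 4)
  step 5: ref 3 -> FAULT, evict 1, frames=[3,7,6,4] (faults so far: 5)
  step 6: ref 3 -> HIT, frames=[3,7,6,4] (faults so far: 5)
  step 7: ref 5 -> FAULT, evict 7, frames=[3,5,6,4] (faults so far: 6)
  step 8: ref 1 -> FAULT, evict 6, frames=[3,5,1,4] (faults so far: 7)
  step 9: ref 7 -> FAULT, evict 4, frames=[3,5,1,7] (faults so far: 8)
  step 10: ref 1 -> HIT, frames=[3,5,1,7] (faults so far: 8)
  step 11: ref 1 -> HIT, frames=[3,5,1,7] (faults so far: 8)
  step 12: ref 2 -> FAULT, evict 3, frames=[2,5,1,7] (faults so far: 9)
  FIFO total faults: 9
--- LRU ---
  step 0: ref 1 -> FAULT, frames=[1,-,-,-] (faults so far: 1)
  step 1: ref 7 -> FAULT, frames=[1,7,-,-] (faults so far: 2)
  step 2: ref 1 -> HIT, frames=[1,7,-,-] (faults so far: 2)
  step 3: ref 6 -> FAULT, frames=[1,7,6,-] (faults so far: 3)
  step 4: ref 4 -> FAULT, frames=[1,7,6,4] (faults so far: 4)
  step 5: ref 3 -> FAULT, evict 7, frames=[1,3,6,4] (faults so far: 5)
  step 6: ref 3 -> HIT, frames=[1,3,6,4] (faults so far: 5)
  step 7: ref 5 -> FAULT, evict 1, frames=[5,3,6,4] (faults so far: 6)
  step 8: ref 1 -> FAULT, evict 6, frames=[5,3,1,4] (faults so far: 7)
  step 9: ref 7 -> FAULT, evict 4, frames=[5,3,1,7] (faults so far: 8)
  step 10: ref 1 -> HIT, frames=[5,3,1,7] (faults so far: 8)
  step 11: ref 1 -> HIT, frames=[5,3,1,7] (faults so far: 8)
  step 12: ref 2 -> FAULT, evict 3, frames=[5,2,1,7] (faults so far: 9)
  LRU total faults: 9
--- Optimal ---
  step 0: ref 1 -> FAULT, frames=[1,-,-,-] (faults so far: 1)
  step 1: ref 7 -> FAULT, frames=[1,7,-,-] (faults so far: 2)
  step 2: ref 1 -> HIT, frames=[1,7,-,-] (faults so far: 2)
  step 3: ref 6 -> FAULT, frames=[1,7,6,-] (faults so far: 3)
  step 4: ref 4 -> FAULT, frames=[1,7,6,4] (faults so far: 4)
  step 5: ref 3 -> FAULT, evict 4, frames=[1,7,6,3] (faults so far: 5)
  step 6: ref 3 -> HIT, frames=[1,7,6,3] (faults so far: 5)
  step 7: ref 5 -> FAULT, evict 3, frames=[1,7,6,5] (faults so far: 6)
  step 8: ref 1 -> HIT, frames=[1,7,6,5] (faults so far: 6)
  step 9: ref 7 -> HIT, frames=[1,7,6,5] (faults so far: 6)
  step 10: ref 1 -> HIT, frames=[1,7,6,5] (faults so far: 6)
  step 11: ref 1 -> HIT, frames=[1,7,6,5] (faults so far: 6)
  step 12: ref 2 -> FAULT, evict 1, frames=[2,7,6,5] (faults so far: 7)
  Optimal total faults: 7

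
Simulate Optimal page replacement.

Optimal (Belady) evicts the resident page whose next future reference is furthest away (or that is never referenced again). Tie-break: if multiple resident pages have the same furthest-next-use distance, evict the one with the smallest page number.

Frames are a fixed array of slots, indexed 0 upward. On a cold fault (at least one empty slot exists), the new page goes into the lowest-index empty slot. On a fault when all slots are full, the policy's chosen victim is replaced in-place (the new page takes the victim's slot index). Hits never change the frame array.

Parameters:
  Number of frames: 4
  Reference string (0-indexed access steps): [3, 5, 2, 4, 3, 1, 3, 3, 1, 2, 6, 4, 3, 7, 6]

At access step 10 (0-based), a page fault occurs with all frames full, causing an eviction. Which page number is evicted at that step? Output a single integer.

Step 0: ref 3 -> FAULT, frames=[3,-,-,-]
Step 1: ref 5 -> FAULT, frames=[3,5,-,-]
Step 2: ref 2 -> FAULT, frames=[3,5,2,-]
Step 3: ref 4 -> FAULT, frames=[3,5,2,4]
Step 4: ref 3 -> HIT, frames=[3,5,2,4]
Step 5: ref 1 -> FAULT, evict 5, frames=[3,1,2,4]
Step 6: ref 3 -> HIT, frames=[3,1,2,4]
Step 7: ref 3 -> HIT, frames=[3,1,2,4]
Step 8: ref 1 -> HIT, frames=[3,1,2,4]
Step 9: ref 2 -> HIT, frames=[3,1,2,4]
Step 10: ref 6 -> FAULT, evict 1, frames=[3,6,2,4]
At step 10: evicted page 1

Answer: 1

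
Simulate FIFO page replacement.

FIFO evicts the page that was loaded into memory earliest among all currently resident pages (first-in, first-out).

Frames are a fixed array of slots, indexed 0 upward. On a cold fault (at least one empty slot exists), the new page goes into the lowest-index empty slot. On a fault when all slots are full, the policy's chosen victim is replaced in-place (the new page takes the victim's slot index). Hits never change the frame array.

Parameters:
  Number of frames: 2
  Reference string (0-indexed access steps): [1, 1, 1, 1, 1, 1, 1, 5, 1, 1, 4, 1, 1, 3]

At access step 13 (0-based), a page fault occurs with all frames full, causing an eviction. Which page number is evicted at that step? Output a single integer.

Step 0: ref 1 -> FAULT, frames=[1,-]
Step 1: ref 1 -> HIT, frames=[1,-]
Step 2: ref 1 -> HIT, frames=[1,-]
Step 3: ref 1 -> HIT, frames=[1,-]
Step 4: ref 1 -> HIT, frames=[1,-]
Step 5: ref 1 -> HIT, frames=[1,-]
Step 6: ref 1 -> HIT, frames=[1,-]
Step 7: ref 5 -> FAULT, frames=[1,5]
Step 8: ref 1 -> HIT, frames=[1,5]
Step 9: ref 1 -> HIT, frames=[1,5]
Step 10: ref 4 -> FAULT, evict 1, frames=[4,5]
Step 11: ref 1 -> FAULT, evict 5, frames=[4,1]
Step 12: ref 1 -> HIT, frames=[4,1]
Step 13: ref 3 -> FAULT, evict 4, frames=[3,1]
At step 13: evicted page 4

Answer: 4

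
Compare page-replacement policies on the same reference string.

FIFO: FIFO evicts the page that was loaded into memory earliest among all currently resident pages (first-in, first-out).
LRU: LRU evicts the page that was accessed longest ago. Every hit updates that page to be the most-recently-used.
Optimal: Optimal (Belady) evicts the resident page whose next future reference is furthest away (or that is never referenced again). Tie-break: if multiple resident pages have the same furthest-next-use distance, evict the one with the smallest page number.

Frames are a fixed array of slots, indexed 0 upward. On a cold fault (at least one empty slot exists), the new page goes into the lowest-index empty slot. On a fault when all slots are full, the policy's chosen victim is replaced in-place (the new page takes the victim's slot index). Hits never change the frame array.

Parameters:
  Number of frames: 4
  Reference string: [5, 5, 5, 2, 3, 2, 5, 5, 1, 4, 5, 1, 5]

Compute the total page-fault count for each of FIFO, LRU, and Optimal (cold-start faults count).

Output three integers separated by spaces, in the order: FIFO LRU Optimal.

--- FIFO ---
  step 0: ref 5 -> FAULT, frames=[5,-,-,-] (faults so far: 1)
  step 1: ref 5 -> HIT, frames=[5,-,-,-] (faults so far: 1)
  step 2: ref 5 -> HIT, frames=[5,-,-,-] (faults so far: 1)
  step 3: ref 2 -> FAULT, frames=[5,2,-,-] (faults so far: 2)
  step 4: ref 3 -> FAULT, frames=[5,2,3,-] (faults so far: 3)
  step 5: ref 2 -> HIT, frames=[5,2,3,-] (faults so far: 3)
  step 6: ref 5 -> HIT, frames=[5,2,3,-] (faults so far: 3)
  step 7: ref 5 -> HIT, frames=[5,2,3,-] (faults so far: 3)
  step 8: ref 1 -> FAULT, frames=[5,2,3,1] (faults so far: 4)
  step 9: ref 4 -> FAULT, evict 5, frames=[4,2,3,1] (faults so far: 5)
  step 10: ref 5 -> FAULT, evict 2, frames=[4,5,3,1] (faults so far: 6)
  step 11: ref 1 -> HIT, frames=[4,5,3,1] (faults so far: 6)
  step 12: ref 5 -> HIT, frames=[4,5,3,1] (faults so far: 6)
  FIFO total faults: 6
--- LRU ---
  step 0: ref 5 -> FAULT, frames=[5,-,-,-] (faults so far: 1)
  step 1: ref 5 -> HIT, frames=[5,-,-,-] (faults so far: 1)
  step 2: ref 5 -> HIT, frames=[5,-,-,-] (faults so far: 1)
  step 3: ref 2 -> FAULT, frames=[5,2,-,-] (faults so far: 2)
  step 4: ref 3 -> FAULT, frames=[5,2,3,-] (faults so far: 3)
  step 5: ref 2 -> HIT, frames=[5,2,3,-] (faults so far: 3)
  step 6: ref 5 -> HIT, frames=[5,2,3,-] (faults so far: 3)
  step 7: ref 5 -> HIT, frames=[5,2,3,-] (faults so far: 3)
  step 8: ref 1 -> FAULT, frames=[5,2,3,1] (faults so far: 4)
  step 9: ref 4 -> FAULT, evict 3, frames=[5,2,4,1] (faults so far: 5)
  step 10: ref 5 -> HIT, frames=[5,2,4,1] (faults so far: 5)
  step 11: ref 1 -> HIT, frames=[5,2,4,1] (faults so far: 5)
  step 12: ref 5 -> HIT, frames=[5,2,4,1] (faults so far: 5)
  LRU total faults: 5
--- Optimal ---
  step 0: ref 5 -> FAULT, frames=[5,-,-,-] (faults so far: 1)
  step 1: ref 5 -> HIT, frames=[5,-,-,-] (faults so far: 1)
  step 2: ref 5 -> HIT, frames=[5,-,-,-] (faults so far: 1)
  step 3: ref 2 -> FAULT, frames=[5,2,-,-] (faults so far: 2)
  step 4: ref 3 -> FAULT, frames=[5,2,3,-] (faults so far: 3)
  step 5: ref 2 -> HIT, frames=[5,2,3,-] (faults so far: 3)
  step 6: ref 5 -> HIT, frames=[5,2,3,-] (faults so far: 3)
  step 7: ref 5 -> HIT, frames=[5,2,3,-] (faults so far: 3)
  step 8: ref 1 -> FAULT, frames=[5,2,3,1] (faults so far: 4)
  step 9: ref 4 -> FAULT, evict 2, frames=[5,4,3,1] (faults so far: 5)
  step 10: ref 5 -> HIT, frames=[5,4,3,1] (faults so far: 5)
  step 11: ref 1 -> HIT, frames=[5,4,3,1] (faults so far: 5)
  step 12: ref 5 -> HIT, frames=[5,4,3,1] (faults so far: 5)
  Optimal total faults: 5

Answer: 6 5 5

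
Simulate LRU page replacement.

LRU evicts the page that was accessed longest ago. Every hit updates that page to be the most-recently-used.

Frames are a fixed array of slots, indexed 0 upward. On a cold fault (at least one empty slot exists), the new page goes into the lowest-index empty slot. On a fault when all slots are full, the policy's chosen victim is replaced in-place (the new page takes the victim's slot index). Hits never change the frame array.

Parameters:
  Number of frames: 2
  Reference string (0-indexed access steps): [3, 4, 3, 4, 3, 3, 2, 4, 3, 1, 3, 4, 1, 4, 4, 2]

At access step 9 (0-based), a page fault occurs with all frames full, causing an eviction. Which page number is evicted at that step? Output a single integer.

Step 0: ref 3 -> FAULT, frames=[3,-]
Step 1: ref 4 -> FAULT, frames=[3,4]
Step 2: ref 3 -> HIT, frames=[3,4]
Step 3: ref 4 -> HIT, frames=[3,4]
Step 4: ref 3 -> HIT, frames=[3,4]
Step 5: ref 3 -> HIT, frames=[3,4]
Step 6: ref 2 -> FAULT, evict 4, frames=[3,2]
Step 7: ref 4 -> FAULT, evict 3, frames=[4,2]
Step 8: ref 3 -> FAULT, evict 2, frames=[4,3]
Step 9: ref 1 -> FAULT, evict 4, frames=[1,3]
At step 9: evicted page 4

Answer: 4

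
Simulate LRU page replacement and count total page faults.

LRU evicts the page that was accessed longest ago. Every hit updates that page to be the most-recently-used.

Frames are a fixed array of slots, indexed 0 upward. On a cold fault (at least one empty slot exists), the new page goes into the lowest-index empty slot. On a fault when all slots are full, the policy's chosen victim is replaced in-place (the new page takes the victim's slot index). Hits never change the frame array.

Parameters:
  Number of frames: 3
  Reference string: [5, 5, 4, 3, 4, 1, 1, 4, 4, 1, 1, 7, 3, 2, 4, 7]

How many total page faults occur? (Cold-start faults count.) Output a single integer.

Answer: 9

Derivation:
Step 0: ref 5 → FAULT, frames=[5,-,-]
Step 1: ref 5 → HIT, frames=[5,-,-]
Step 2: ref 4 → FAULT, frames=[5,4,-]
Step 3: ref 3 → FAULT, frames=[5,4,3]
Step 4: ref 4 → HIT, frames=[5,4,3]
Step 5: ref 1 → FAULT (evict 5), frames=[1,4,3]
Step 6: ref 1 → HIT, frames=[1,4,3]
Step 7: ref 4 → HIT, frames=[1,4,3]
Step 8: ref 4 → HIT, frames=[1,4,3]
Step 9: ref 1 → HIT, frames=[1,4,3]
Step 10: ref 1 → HIT, frames=[1,4,3]
Step 11: ref 7 → FAULT (evict 3), frames=[1,4,7]
Step 12: ref 3 → FAULT (evict 4), frames=[1,3,7]
Step 13: ref 2 → FAULT (evict 1), frames=[2,3,7]
Step 14: ref 4 → FAULT (evict 7), frames=[2,3,4]
Step 15: ref 7 → FAULT (evict 3), frames=[2,7,4]
Total faults: 9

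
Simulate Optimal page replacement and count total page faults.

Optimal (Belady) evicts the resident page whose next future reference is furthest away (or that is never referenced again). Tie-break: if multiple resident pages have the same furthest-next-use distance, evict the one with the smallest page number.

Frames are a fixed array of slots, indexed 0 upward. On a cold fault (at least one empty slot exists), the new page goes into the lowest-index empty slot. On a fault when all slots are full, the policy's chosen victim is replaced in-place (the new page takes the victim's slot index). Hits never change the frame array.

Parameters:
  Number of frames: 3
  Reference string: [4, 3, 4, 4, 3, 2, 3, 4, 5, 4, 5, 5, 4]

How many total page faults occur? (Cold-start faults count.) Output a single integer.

Answer: 4

Derivation:
Step 0: ref 4 → FAULT, frames=[4,-,-]
Step 1: ref 3 → FAULT, frames=[4,3,-]
Step 2: ref 4 → HIT, frames=[4,3,-]
Step 3: ref 4 → HIT, frames=[4,3,-]
Step 4: ref 3 → HIT, frames=[4,3,-]
Step 5: ref 2 → FAULT, frames=[4,3,2]
Step 6: ref 3 → HIT, frames=[4,3,2]
Step 7: ref 4 → HIT, frames=[4,3,2]
Step 8: ref 5 → FAULT (evict 2), frames=[4,3,5]
Step 9: ref 4 → HIT, frames=[4,3,5]
Step 10: ref 5 → HIT, frames=[4,3,5]
Step 11: ref 5 → HIT, frames=[4,3,5]
Step 12: ref 4 → HIT, frames=[4,3,5]
Total faults: 4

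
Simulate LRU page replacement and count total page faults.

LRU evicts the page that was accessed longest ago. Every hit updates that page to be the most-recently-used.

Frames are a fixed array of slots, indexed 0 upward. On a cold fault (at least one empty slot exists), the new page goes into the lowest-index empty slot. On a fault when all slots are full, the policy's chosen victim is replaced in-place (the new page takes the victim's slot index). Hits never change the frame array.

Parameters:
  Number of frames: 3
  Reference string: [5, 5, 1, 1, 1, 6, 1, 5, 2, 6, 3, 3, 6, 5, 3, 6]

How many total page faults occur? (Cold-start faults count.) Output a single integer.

Step 0: ref 5 → FAULT, frames=[5,-,-]
Step 1: ref 5 → HIT, frames=[5,-,-]
Step 2: ref 1 → FAULT, frames=[5,1,-]
Step 3: ref 1 → HIT, frames=[5,1,-]
Step 4: ref 1 → HIT, frames=[5,1,-]
Step 5: ref 6 → FAULT, frames=[5,1,6]
Step 6: ref 1 → HIT, frames=[5,1,6]
Step 7: ref 5 → HIT, frames=[5,1,6]
Step 8: ref 2 → FAULT (evict 6), frames=[5,1,2]
Step 9: ref 6 → FAULT (evict 1), frames=[5,6,2]
Step 10: ref 3 → FAULT (evict 5), frames=[3,6,2]
Step 11: ref 3 → HIT, frames=[3,6,2]
Step 12: ref 6 → HIT, frames=[3,6,2]
Step 13: ref 5 → FAULT (evict 2), frames=[3,6,5]
Step 14: ref 3 → HIT, frames=[3,6,5]
Step 15: ref 6 → HIT, frames=[3,6,5]
Total faults: 7

Answer: 7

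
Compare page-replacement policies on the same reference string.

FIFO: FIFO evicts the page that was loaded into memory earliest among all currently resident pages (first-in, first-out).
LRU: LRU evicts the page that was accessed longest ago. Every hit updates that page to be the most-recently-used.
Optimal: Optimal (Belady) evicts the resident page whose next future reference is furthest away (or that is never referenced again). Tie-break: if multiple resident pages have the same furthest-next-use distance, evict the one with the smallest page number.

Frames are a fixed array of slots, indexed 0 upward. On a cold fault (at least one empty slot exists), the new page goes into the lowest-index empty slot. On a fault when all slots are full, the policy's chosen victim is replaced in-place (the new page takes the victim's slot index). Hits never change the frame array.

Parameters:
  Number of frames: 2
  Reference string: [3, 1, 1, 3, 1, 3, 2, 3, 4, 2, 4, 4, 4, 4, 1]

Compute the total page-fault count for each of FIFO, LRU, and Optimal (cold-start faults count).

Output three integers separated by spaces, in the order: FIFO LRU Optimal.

Answer: 7 6 5

Derivation:
--- FIFO ---
  step 0: ref 3 -> FAULT, frames=[3,-] (faults so far: 1)
  step 1: ref 1 -> FAULT, frames=[3,1] (faults so far: 2)
  step 2: ref 1 -> HIT, frames=[3,1] (faults so far: 2)
  step 3: ref 3 -> HIT, frames=[3,1] (faults so far: 2)
  step 4: ref 1 -> HIT, frames=[3,1] (faults so far: 2)
  step 5: ref 3 -> HIT, frames=[3,1] (faults so far: 2)
  step 6: ref 2 -> FAULT, evict 3, frames=[2,1] (faults so far: 3)
  step 7: ref 3 -> FAULT, evict 1, frames=[2,3] (faults so far: 4)
  step 8: ref 4 -> FAULT, evict 2, frames=[4,3] (faults so far: 5)
  step 9: ref 2 -> FAULT, evict 3, frames=[4,2] (faults so far: 6)
  step 10: ref 4 -> HIT, frames=[4,2] (faults so far: 6)
  step 11: ref 4 -> HIT, frames=[4,2] (faults so far: 6)
  step 12: ref 4 -> HIT, frames=[4,2] (faults so far: 6)
  step 13: ref 4 -> HIT, frames=[4,2] (faults so far: 6)
  step 14: ref 1 -> FAULT, evict 4, frames=[1,2] (faults so far: 7)
  FIFO total faults: 7
--- LRU ---
  step 0: ref 3 -> FAULT, frames=[3,-] (faults so far: 1)
  step 1: ref 1 -> FAULT, frames=[3,1] (faults so far: 2)
  step 2: ref 1 -> HIT, frames=[3,1] (faults so far: 2)
  step 3: ref 3 -> HIT, frames=[3,1] (faults so far: 2)
  step 4: ref 1 -> HIT, frames=[3,1] (faults so far: 2)
  step 5: ref 3 -> HIT, frames=[3,1] (faults so far: 2)
  step 6: ref 2 -> FAULT, evict 1, frames=[3,2] (faults so far: 3)
  step 7: ref 3 -> HIT, frames=[3,2] (faults so far: 3)
  step 8: ref 4 -> FAULT, evict 2, frames=[3,4] (faults so far: 4)
  step 9: ref 2 -> FAULT, evict 3, frames=[2,4] (faults so far: 5)
  step 10: ref 4 -> HIT, frames=[2,4] (faults so far: 5)
  step 11: ref 4 -> HIT, frames=[2,4] (faults so far: 5)
  step 12: ref 4 -> HIT, frames=[2,4] (faults so far: 5)
  step 13: ref 4 -> HIT, frames=[2,4] (faults so far: 5)
  step 14: ref 1 -> FAULT, evict 2, frames=[1,4] (faults so far: 6)
  LRU total faults: 6
--- Optimal ---
  step 0: ref 3 -> FAULT, frames=[3,-] (faults so far: 1)
  step 1: ref 1 -> FAULT, frames=[3,1] (faults so far: 2)
  step 2: ref 1 -> HIT, frames=[3,1] (faults so far: 2)
  step 3: ref 3 -> HIT, frames=[3,1] (faults so far: 2)
  step 4: ref 1 -> HIT, frames=[3,1] (faults so far: 2)
  step 5: ref 3 -> HIT, frames=[3,1] (faults so far: 2)
  step 6: ref 2 -> FAULT, evict 1, frames=[3,2] (faults so far: 3)
  step 7: ref 3 -> HIT, frames=[3,2] (faults so far: 3)
  step 8: ref 4 -> FAULT, evict 3, frames=[4,2] (faults so far: 4)
  step 9: ref 2 -> HIT, frames=[4,2] (faults so far: 4)
  step 10: ref 4 -> HIT, frames=[4,2] (faults so far: 4)
  step 11: ref 4 -> HIT, frames=[4,2] (faults so far: 4)
  step 12: ref 4 -> HIT, frames=[4,2] (faults so far: 4)
  step 13: ref 4 -> HIT, frames=[4,2] (faults so far: 4)
  step 14: ref 1 -> FAULT, evict 2, frames=[4,1] (faults so far: 5)
  Optimal total faults: 5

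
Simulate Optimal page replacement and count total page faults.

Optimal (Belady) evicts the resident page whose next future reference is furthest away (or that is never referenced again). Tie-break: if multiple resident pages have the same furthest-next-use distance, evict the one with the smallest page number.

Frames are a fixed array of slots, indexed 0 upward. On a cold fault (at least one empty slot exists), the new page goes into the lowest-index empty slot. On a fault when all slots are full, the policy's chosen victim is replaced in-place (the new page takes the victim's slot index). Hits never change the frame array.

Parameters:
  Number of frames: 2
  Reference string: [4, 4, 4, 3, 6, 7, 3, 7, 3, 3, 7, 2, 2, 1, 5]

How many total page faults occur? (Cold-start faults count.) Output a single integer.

Answer: 7

Derivation:
Step 0: ref 4 → FAULT, frames=[4,-]
Step 1: ref 4 → HIT, frames=[4,-]
Step 2: ref 4 → HIT, frames=[4,-]
Step 3: ref 3 → FAULT, frames=[4,3]
Step 4: ref 6 → FAULT (evict 4), frames=[6,3]
Step 5: ref 7 → FAULT (evict 6), frames=[7,3]
Step 6: ref 3 → HIT, frames=[7,3]
Step 7: ref 7 → HIT, frames=[7,3]
Step 8: ref 3 → HIT, frames=[7,3]
Step 9: ref 3 → HIT, frames=[7,3]
Step 10: ref 7 → HIT, frames=[7,3]
Step 11: ref 2 → FAULT (evict 3), frames=[7,2]
Step 12: ref 2 → HIT, frames=[7,2]
Step 13: ref 1 → FAULT (evict 2), frames=[7,1]
Step 14: ref 5 → FAULT (evict 1), frames=[7,5]
Total faults: 7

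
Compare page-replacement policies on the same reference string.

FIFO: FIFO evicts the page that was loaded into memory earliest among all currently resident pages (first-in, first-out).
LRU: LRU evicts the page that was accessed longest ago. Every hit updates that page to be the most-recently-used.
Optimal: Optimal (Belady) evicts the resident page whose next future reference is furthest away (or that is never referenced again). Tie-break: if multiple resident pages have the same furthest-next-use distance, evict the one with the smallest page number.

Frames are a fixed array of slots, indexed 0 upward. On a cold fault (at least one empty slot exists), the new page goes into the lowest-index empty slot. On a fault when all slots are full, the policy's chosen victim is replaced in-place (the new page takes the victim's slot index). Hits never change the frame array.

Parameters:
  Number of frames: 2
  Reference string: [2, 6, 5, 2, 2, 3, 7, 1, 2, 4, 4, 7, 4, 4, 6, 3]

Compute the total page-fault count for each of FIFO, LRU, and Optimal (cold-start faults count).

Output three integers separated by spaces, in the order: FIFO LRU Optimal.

--- FIFO ---
  step 0: ref 2 -> FAULT, frames=[2,-] (faults so far: 1)
  step 1: ref 6 -> FAULT, frames=[2,6] (faults so far: 2)
  step 2: ref 5 -> FAULT, evict 2, frames=[5,6] (faults so far: 3)
  step 3: ref 2 -> FAULT, evict 6, frames=[5,2] (faults so far: 4)
  step 4: ref 2 -> HIT, frames=[5,2] (faults so far: 4)
  step 5: ref 3 -> FAULT, evict 5, frames=[3,2] (faults so far: 5)
  step 6: ref 7 -> FAULT, evict 2, frames=[3,7] (faults so far: 6)
  step 7: ref 1 -> FAULT, evict 3, frames=[1,7] (faults so far: 7)
  step 8: ref 2 -> FAULT, evict 7, frames=[1,2] (faults so far: 8)
  step 9: ref 4 -> FAULT, evict 1, frames=[4,2] (faults so far: 9)
  step 10: ref 4 -> HIT, frames=[4,2] (faults so far: 9)
  step 11: ref 7 -> FAULT, evict 2, frames=[4,7] (faults so far: 10)
  step 12: ref 4 -> HIT, frames=[4,7] (faults so far: 10)
  step 13: ref 4 -> HIT, frames=[4,7] (faults so far: 10)
  step 14: ref 6 -> FAULT, evict 4, frames=[6,7] (faults so far: 11)
  step 15: ref 3 -> FAULT, evict 7, frames=[6,3] (faults so far: 12)
  FIFO total faults: 12
--- LRU ---
  step 0: ref 2 -> FAULT, frames=[2,-] (faults so far: 1)
  step 1: ref 6 -> FAULT, frames=[2,6] (faults so far: 2)
  step 2: ref 5 -> FAULT, evict 2, frames=[5,6] (faults so far: 3)
  step 3: ref 2 -> FAULT, evict 6, frames=[5,2] (faults so far: 4)
  step 4: ref 2 -> HIT, frames=[5,2] (faults so far: 4)
  step 5: ref 3 -> FAULT, evict 5, frames=[3,2] (faults so far: 5)
  step 6: ref 7 -> FAULT, evict 2, frames=[3,7] (faults so far: 6)
  step 7: ref 1 -> FAULT, evict 3, frames=[1,7] (faults so far: 7)
  step 8: ref 2 -> FAULT, evict 7, frames=[1,2] (faults so far: 8)
  step 9: ref 4 -> FAULT, evict 1, frames=[4,2] (faults so far: 9)
  step 10: ref 4 -> HIT, frames=[4,2] (faults so far: 9)
  step 11: ref 7 -> FAULT, evict 2, frames=[4,7] (faults so far: 10)
  step 12: ref 4 -> HIT, frames=[4,7] (faults so far: 10)
  step 13: ref 4 -> HIT, frames=[4,7] (faults so far: 10)
  step 14: ref 6 -> FAULT, evict 7, frames=[4,6] (faults so far: 11)
  step 15: ref 3 -> FAULT, evict 4, frames=[3,6] (faults so far: 12)
  LRU total faults: 12
--- Optimal ---
  step 0: ref 2 -> FAULT, frames=[2,-] (faults so far: 1)
  step 1: ref 6 -> FAULT, frames=[2,6] (faults so far: 2)
  step 2: ref 5 -> FAULT, evict 6, frames=[2,5] (faults so far: 3)
  step 3: ref 2 -> HIT, frames=[2,5] (faults so far: 3)
  step 4: ref 2 -> HIT, frames=[2,5] (faults so far: 3)
  step 5: ref 3 -> FAULT, evict 5, frames=[2,3] (faults so far: 4)
  step 6: ref 7 -> FAULT, evict 3, frames=[2,7] (faults so far: 5)
  step 7: ref 1 -> FAULT, evict 7, frames=[2,1] (faults so far: 6)
  step 8: ref 2 -> HIT, frames=[2,1] (faults so far: 6)
  step 9: ref 4 -> FAULT, evict 1, frames=[2,4] (faults so far: 7)
  step 10: ref 4 -> HIT, frames=[2,4] (faults so far: 7)
  step 11: ref 7 -> FAULT, evict 2, frames=[7,4] (faults so far: 8)
  step 12: ref 4 -> HIT, frames=[7,4] (faults so far: 8)
  step 13: ref 4 -> HIT, frames=[7,4] (faults so far: 8)
  step 14: ref 6 -> FAULT, evict 4, frames=[7,6] (faults so far: 9)
  step 15: ref 3 -> FAULT, evict 6, frames=[7,3] (faults so far: 10)
  Optimal total faults: 10

Answer: 12 12 10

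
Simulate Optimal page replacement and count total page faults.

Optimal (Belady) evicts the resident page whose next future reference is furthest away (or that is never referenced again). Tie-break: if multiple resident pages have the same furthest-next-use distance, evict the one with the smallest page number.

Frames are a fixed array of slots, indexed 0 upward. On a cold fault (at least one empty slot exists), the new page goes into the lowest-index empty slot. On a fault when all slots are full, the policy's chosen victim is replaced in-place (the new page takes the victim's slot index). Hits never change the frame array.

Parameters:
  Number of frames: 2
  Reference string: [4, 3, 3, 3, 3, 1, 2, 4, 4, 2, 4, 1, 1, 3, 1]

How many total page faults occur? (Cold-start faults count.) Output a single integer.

Answer: 6

Derivation:
Step 0: ref 4 → FAULT, frames=[4,-]
Step 1: ref 3 → FAULT, frames=[4,3]
Step 2: ref 3 → HIT, frames=[4,3]
Step 3: ref 3 → HIT, frames=[4,3]
Step 4: ref 3 → HIT, frames=[4,3]
Step 5: ref 1 → FAULT (evict 3), frames=[4,1]
Step 6: ref 2 → FAULT (evict 1), frames=[4,2]
Step 7: ref 4 → HIT, frames=[4,2]
Step 8: ref 4 → HIT, frames=[4,2]
Step 9: ref 2 → HIT, frames=[4,2]
Step 10: ref 4 → HIT, frames=[4,2]
Step 11: ref 1 → FAULT (evict 2), frames=[4,1]
Step 12: ref 1 → HIT, frames=[4,1]
Step 13: ref 3 → FAULT (evict 4), frames=[3,1]
Step 14: ref 1 → HIT, frames=[3,1]
Total faults: 6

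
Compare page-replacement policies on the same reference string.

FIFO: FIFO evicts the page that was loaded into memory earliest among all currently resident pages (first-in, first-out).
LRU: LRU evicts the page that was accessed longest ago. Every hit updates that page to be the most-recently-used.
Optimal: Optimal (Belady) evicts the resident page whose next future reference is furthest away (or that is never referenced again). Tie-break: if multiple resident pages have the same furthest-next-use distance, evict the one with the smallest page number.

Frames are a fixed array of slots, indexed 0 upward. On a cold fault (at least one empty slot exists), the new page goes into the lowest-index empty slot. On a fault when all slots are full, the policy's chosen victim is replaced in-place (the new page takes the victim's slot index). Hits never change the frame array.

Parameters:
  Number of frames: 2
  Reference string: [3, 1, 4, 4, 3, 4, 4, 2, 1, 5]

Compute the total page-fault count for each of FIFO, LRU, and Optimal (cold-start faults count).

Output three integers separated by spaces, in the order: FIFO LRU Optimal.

Answer: 7 7 6

Derivation:
--- FIFO ---
  step 0: ref 3 -> FAULT, frames=[3,-] (faults so far: 1)
  step 1: ref 1 -> FAULT, frames=[3,1] (faults so far: 2)
  step 2: ref 4 -> FAULT, evict 3, frames=[4,1] (faults so far: 3)
  step 3: ref 4 -> HIT, frames=[4,1] (faults so far: 3)
  step 4: ref 3 -> FAULT, evict 1, frames=[4,3] (faults so far: 4)
  step 5: ref 4 -> HIT, frames=[4,3] (faults so far: 4)
  step 6: ref 4 -> HIT, frames=[4,3] (faults so far: 4)
  step 7: ref 2 -> FAULT, evict 4, frames=[2,3] (faults so far: 5)
  step 8: ref 1 -> FAULT, evict 3, frames=[2,1] (faults so far: 6)
  step 9: ref 5 -> FAULT, evict 2, frames=[5,1] (faults so far: 7)
  FIFO total faults: 7
--- LRU ---
  step 0: ref 3 -> FAULT, frames=[3,-] (faults so far: 1)
  step 1: ref 1 -> FAULT, frames=[3,1] (faults so far: 2)
  step 2: ref 4 -> FAULT, evict 3, frames=[4,1] (faults so far: 3)
  step 3: ref 4 -> HIT, frames=[4,1] (faults so far: 3)
  step 4: ref 3 -> FAULT, evict 1, frames=[4,3] (faults so far: 4)
  step 5: ref 4 -> HIT, frames=[4,3] (faults so far: 4)
  step 6: ref 4 -> HIT, frames=[4,3] (faults so far: 4)
  step 7: ref 2 -> FAULT, evict 3, frames=[4,2] (faults so far: 5)
  step 8: ref 1 -> FAULT, evict 4, frames=[1,2] (faults so far: 6)
  step 9: ref 5 -> FAULT, evict 2, frames=[1,5] (faults so far: 7)
  LRU total faults: 7
--- Optimal ---
  step 0: ref 3 -> FAULT, frames=[3,-] (faults so far: 1)
  step 1: ref 1 -> FAULT, frames=[3,1] (faults so far: 2)
  step 2: ref 4 -> FAULT, evict 1, frames=[3,4] (faults so far: 3)
  step 3: ref 4 -> HIT, frames=[3,4] (faults so far: 3)
  step 4: ref 3 -> HIT, frames=[3,4] (faults so far: 3)
  step 5: ref 4 -> HIT, frames=[3,4] (faults so far: 3)
  step 6: ref 4 -> HIT, frames=[3,4] (faults so far: 3)
  step 7: ref 2 -> FAULT, evict 3, frames=[2,4] (faults so far: 4)
  step 8: ref 1 -> FAULT, evict 2, frames=[1,4] (faults so far: 5)
  step 9: ref 5 -> FAULT, evict 1, frames=[5,4] (faults so far: 6)
  Optimal total faults: 6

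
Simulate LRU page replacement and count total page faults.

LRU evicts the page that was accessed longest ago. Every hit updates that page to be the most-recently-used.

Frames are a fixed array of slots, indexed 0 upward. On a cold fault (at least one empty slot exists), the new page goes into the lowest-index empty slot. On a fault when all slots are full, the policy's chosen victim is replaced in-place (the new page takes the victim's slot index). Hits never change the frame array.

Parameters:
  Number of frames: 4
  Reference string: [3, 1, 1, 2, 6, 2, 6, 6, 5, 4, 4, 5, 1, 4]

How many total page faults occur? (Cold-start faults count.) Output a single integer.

Answer: 7

Derivation:
Step 0: ref 3 → FAULT, frames=[3,-,-,-]
Step 1: ref 1 → FAULT, frames=[3,1,-,-]
Step 2: ref 1 → HIT, frames=[3,1,-,-]
Step 3: ref 2 → FAULT, frames=[3,1,2,-]
Step 4: ref 6 → FAULT, frames=[3,1,2,6]
Step 5: ref 2 → HIT, frames=[3,1,2,6]
Step 6: ref 6 → HIT, frames=[3,1,2,6]
Step 7: ref 6 → HIT, frames=[3,1,2,6]
Step 8: ref 5 → FAULT (evict 3), frames=[5,1,2,6]
Step 9: ref 4 → FAULT (evict 1), frames=[5,4,2,6]
Step 10: ref 4 → HIT, frames=[5,4,2,6]
Step 11: ref 5 → HIT, frames=[5,4,2,6]
Step 12: ref 1 → FAULT (evict 2), frames=[5,4,1,6]
Step 13: ref 4 → HIT, frames=[5,4,1,6]
Total faults: 7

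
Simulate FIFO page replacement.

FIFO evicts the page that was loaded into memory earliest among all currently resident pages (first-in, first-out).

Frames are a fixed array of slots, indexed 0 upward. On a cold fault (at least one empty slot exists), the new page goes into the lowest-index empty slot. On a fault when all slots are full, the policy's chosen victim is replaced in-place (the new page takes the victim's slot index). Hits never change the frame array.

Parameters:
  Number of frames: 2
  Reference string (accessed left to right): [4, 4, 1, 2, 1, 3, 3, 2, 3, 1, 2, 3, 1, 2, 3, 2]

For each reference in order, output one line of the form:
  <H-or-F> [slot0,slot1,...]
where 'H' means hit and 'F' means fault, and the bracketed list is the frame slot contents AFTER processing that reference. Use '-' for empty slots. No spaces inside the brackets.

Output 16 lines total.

F [4,-]
H [4,-]
F [4,1]
F [2,1]
H [2,1]
F [2,3]
H [2,3]
H [2,3]
H [2,3]
F [1,3]
F [1,2]
F [3,2]
F [3,1]
F [2,1]
F [2,3]
H [2,3]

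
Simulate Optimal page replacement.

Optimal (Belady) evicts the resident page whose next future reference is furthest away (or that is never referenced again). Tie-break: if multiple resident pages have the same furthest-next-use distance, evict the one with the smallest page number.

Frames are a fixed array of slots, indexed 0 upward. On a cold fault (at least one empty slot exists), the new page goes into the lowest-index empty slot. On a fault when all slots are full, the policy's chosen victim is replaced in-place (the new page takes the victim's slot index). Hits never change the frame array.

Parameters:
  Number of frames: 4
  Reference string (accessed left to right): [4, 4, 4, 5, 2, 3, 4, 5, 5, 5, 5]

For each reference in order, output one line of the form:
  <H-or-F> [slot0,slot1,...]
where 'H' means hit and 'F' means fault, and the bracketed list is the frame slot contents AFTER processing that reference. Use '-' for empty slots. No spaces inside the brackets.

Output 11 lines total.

F [4,-,-,-]
H [4,-,-,-]
H [4,-,-,-]
F [4,5,-,-]
F [4,5,2,-]
F [4,5,2,3]
H [4,5,2,3]
H [4,5,2,3]
H [4,5,2,3]
H [4,5,2,3]
H [4,5,2,3]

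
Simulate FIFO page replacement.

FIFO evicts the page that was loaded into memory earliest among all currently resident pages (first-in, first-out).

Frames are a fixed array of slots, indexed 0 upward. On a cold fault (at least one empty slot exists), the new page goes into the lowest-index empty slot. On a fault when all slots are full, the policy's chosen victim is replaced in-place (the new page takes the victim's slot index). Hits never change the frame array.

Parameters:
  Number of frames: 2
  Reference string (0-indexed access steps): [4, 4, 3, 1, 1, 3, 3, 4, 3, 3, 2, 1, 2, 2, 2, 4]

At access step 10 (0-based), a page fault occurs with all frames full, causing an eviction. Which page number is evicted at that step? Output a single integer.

Answer: 4

Derivation:
Step 0: ref 4 -> FAULT, frames=[4,-]
Step 1: ref 4 -> HIT, frames=[4,-]
Step 2: ref 3 -> FAULT, frames=[4,3]
Step 3: ref 1 -> FAULT, evict 4, frames=[1,3]
Step 4: ref 1 -> HIT, frames=[1,3]
Step 5: ref 3 -> HIT, frames=[1,3]
Step 6: ref 3 -> HIT, frames=[1,3]
Step 7: ref 4 -> FAULT, evict 3, frames=[1,4]
Step 8: ref 3 -> FAULT, evict 1, frames=[3,4]
Step 9: ref 3 -> HIT, frames=[3,4]
Step 10: ref 2 -> FAULT, evict 4, frames=[3,2]
At step 10: evicted page 4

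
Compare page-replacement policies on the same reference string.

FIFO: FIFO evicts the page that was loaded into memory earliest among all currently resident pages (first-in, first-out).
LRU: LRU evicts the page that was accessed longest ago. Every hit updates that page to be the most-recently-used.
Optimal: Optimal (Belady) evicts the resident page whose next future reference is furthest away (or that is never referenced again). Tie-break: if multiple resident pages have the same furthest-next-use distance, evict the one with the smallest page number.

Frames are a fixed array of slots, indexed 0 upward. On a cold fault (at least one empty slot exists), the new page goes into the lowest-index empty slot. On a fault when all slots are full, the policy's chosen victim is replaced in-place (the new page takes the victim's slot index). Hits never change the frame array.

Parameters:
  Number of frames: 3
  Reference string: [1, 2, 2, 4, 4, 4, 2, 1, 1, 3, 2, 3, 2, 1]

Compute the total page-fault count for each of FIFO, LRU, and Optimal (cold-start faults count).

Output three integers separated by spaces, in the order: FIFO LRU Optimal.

Answer: 5 4 4

Derivation:
--- FIFO ---
  step 0: ref 1 -> FAULT, frames=[1,-,-] (faults so far: 1)
  step 1: ref 2 -> FAULT, frames=[1,2,-] (faults so far: 2)
  step 2: ref 2 -> HIT, frames=[1,2,-] (faults so far: 2)
  step 3: ref 4 -> FAULT, frames=[1,2,4] (faults so far: 3)
  step 4: ref 4 -> HIT, frames=[1,2,4] (faults so far: 3)
  step 5: ref 4 -> HIT, frames=[1,2,4] (faults so far: 3)
  step 6: ref 2 -> HIT, frames=[1,2,4] (faults so far: 3)
  step 7: ref 1 -> HIT, frames=[1,2,4] (faults so far: 3)
  step 8: ref 1 -> HIT, frames=[1,2,4] (faults so far: 3)
  step 9: ref 3 -> FAULT, evict 1, frames=[3,2,4] (faults so far: 4)
  step 10: ref 2 -> HIT, frames=[3,2,4] (faults so far: 4)
  step 11: ref 3 -> HIT, frames=[3,2,4] (faults so far: 4)
  step 12: ref 2 -> HIT, frames=[3,2,4] (faults so far: 4)
  step 13: ref 1 -> FAULT, evict 2, frames=[3,1,4] (faults so far: 5)
  FIFO total faults: 5
--- LRU ---
  step 0: ref 1 -> FAULT, frames=[1,-,-] (faults so far: 1)
  step 1: ref 2 -> FAULT, frames=[1,2,-] (faults so far: 2)
  step 2: ref 2 -> HIT, frames=[1,2,-] (faults so far: 2)
  step 3: ref 4 -> FAULT, frames=[1,2,4] (faults so far: 3)
  step 4: ref 4 -> HIT, frames=[1,2,4] (faults so far: 3)
  step 5: ref 4 -> HIT, frames=[1,2,4] (faults so far: 3)
  step 6: ref 2 -> HIT, frames=[1,2,4] (faults so far: 3)
  step 7: ref 1 -> HIT, frames=[1,2,4] (faults so far: 3)
  step 8: ref 1 -> HIT, frames=[1,2,4] (faults so far: 3)
  step 9: ref 3 -> FAULT, evict 4, frames=[1,2,3] (faults so far: 4)
  step 10: ref 2 -> HIT, frames=[1,2,3] (faults so far: 4)
  step 11: ref 3 -> HIT, frames=[1,2,3] (faults so far: 4)
  step 12: ref 2 -> HIT, frames=[1,2,3] (faults so far: 4)
  step 13: ref 1 -> HIT, frames=[1,2,3] (faults so far: 4)
  LRU total faults: 4
--- Optimal ---
  step 0: ref 1 -> FAULT, frames=[1,-,-] (faults so far: 1)
  step 1: ref 2 -> FAULT, frames=[1,2,-] (faults so far: 2)
  step 2: ref 2 -> HIT, frames=[1,2,-] (faults so far: 2)
  step 3: ref 4 -> FAULT, frames=[1,2,4] (faults so far: 3)
  step 4: ref 4 -> HIT, frames=[1,2,4] (faults so far: 3)
  step 5: ref 4 -> HIT, frames=[1,2,4] (faults so far: 3)
  step 6: ref 2 -> HIT, frames=[1,2,4] (faults so far: 3)
  step 7: ref 1 -> HIT, frames=[1,2,4] (faults so far: 3)
  step 8: ref 1 -> HIT, frames=[1,2,4] (faults so far: 3)
  step 9: ref 3 -> FAULT, evict 4, frames=[1,2,3] (faults so far: 4)
  step 10: ref 2 -> HIT, frames=[1,2,3] (faults so far: 4)
  step 11: ref 3 -> HIT, frames=[1,2,3] (faults so far: 4)
  step 12: ref 2 -> HIT, frames=[1,2,3] (faults so far: 4)
  step 13: ref 1 -> HIT, frames=[1,2,3] (faults so far: 4)
  Optimal total faults: 4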